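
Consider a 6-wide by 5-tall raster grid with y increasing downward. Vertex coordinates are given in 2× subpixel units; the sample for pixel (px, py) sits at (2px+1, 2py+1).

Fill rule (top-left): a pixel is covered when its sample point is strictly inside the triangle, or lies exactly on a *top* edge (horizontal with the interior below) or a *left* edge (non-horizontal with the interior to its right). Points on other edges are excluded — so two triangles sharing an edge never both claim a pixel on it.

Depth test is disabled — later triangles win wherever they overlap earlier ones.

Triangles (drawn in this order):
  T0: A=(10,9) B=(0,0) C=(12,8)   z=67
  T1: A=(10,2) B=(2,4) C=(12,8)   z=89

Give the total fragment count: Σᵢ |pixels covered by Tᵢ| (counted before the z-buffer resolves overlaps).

T0:
  2·area = 28
  edge (10, 9)→(0, 0): d=(-10,-9) top-left  bias=+0
  edge (0, 0)→(12, 8): d=(12,8) right/bottom  bias=-1
  edge (12, 8)→(10, 9): d=(-2,1) right/bottom  bias=-1
    (3,2)@(7, 5): e=[13,4,11] → █
    (4,2)@(9, 5): e=[31,-12,9] → ·
    (3,3)@(7, 7): e=[-7,28,7] → ·
    (4,3)@(9, 7): e=[11,12,5] → █
    (5,3)@(11, 7): e=[29,-4,3] → ·
    (4,4)@(9, 9): e=[-9,36,1] → ·
  covered (2 px):
    · · · · · ·
    · · · · · ·
    · · · █ · ·
    · · · · █ ·
    · · · · · ·
T1:
  2·area = 52  (B↔C swapped to make it positive)
  edge (10, 2)→(12, 8): d=(2,6) right/bottom  bias=-1
  edge (12, 8)→(2, 4): d=(-10,-4) top-left  bias=+0
  edge (2, 4)→(10, 2): d=(8,-2) top-left  bias=+0
    (3,1)@(7, 3): e=[20,30,2] → █
    (4,1)@(9, 3): e=[8,38,6] → █
    (5,1)@(11, 3): e=[-4,46,10] → ·
    (2,2)@(5, 5): e=[36,2,14] → █
    (5,2)@(11, 5): e=[0,26,26] → ·  [on edge]
    (2,3)@(5, 7): e=[40,-18,30] → ·
    (3,3)@(7, 7): e=[28,-10,34] → ·
    (4,3)@(9, 7): e=[16,-2,38] → ·
    (5,3)@(11, 7): e=[4,6,42] → █
    (5,4)@(11, 9): e=[8,-14,58] → ·
  covered (6 px):
    · · · · · ·
    · · · █ █ ·
    · · █ █ █ ·
    · · · · · █
    · · · · · ·

Final: 8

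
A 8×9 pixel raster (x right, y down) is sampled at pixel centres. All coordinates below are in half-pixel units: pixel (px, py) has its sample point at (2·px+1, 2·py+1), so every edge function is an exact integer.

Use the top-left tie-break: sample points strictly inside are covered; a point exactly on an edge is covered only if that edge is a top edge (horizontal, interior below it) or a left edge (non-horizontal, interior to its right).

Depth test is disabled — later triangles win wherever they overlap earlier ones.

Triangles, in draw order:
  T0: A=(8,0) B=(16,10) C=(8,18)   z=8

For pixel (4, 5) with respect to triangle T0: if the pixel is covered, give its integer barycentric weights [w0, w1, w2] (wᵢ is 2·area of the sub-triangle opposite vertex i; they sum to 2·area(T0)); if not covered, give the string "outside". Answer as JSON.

T0:
  2·area = 144
  edge (8, 0)→(16, 10): d=(8,10) right/bottom  bias=-1
  edge (16, 10)→(8, 18): d=(-8,8) right/bottom  bias=-1
  edge (8, 18)→(8, 0): d=(0,-18) top-left  bias=+0
    (4,1)@(9, 3): e=[14,112,18] → #
    (5,1)@(11, 3): e=[-6,96,54] → ·
    (4,2)@(9, 5): e=[30,96,18] → #
    (5,2)@(11, 5): e=[10,80,54] → #
    (6,2)@(13, 5): e=[-10,64,90] → ·
    (4,3)@(9, 7): e=[46,80,18] → #
    (6,3)@(13, 7): e=[6,48,90] → #
    (7,3)@(15, 7): e=[-14,32,126] → ·
    (4,4)@(9, 9): e=[62,64,18] → #
    (7,4)@(15, 9): e=[2,16,126] → #
    (4,5)@(9, 11): e=[78,48,18] → #
    (7,5)@(15, 11): e=[18,0,126] → ·  [on edge]
    (6,6)@(13, 13): e=[54,0,90] → ·  [on edge]
    (5,7)@(11, 15): e=[90,0,54] → ·  [on edge]
    (4,8)@(9, 17): e=[126,0,18] → ·  [on edge]
  covered (16 px):
    · · · · · · · ·
    · · · · # · · ·
    · · · · # # · ·
    · · · · # # # ·
    · · · · # # # #
    · · · · # # # ·
    · · · · # # · ·
    · · · · # · · ·
    · · · · · · · ·

Result: [48,18,78]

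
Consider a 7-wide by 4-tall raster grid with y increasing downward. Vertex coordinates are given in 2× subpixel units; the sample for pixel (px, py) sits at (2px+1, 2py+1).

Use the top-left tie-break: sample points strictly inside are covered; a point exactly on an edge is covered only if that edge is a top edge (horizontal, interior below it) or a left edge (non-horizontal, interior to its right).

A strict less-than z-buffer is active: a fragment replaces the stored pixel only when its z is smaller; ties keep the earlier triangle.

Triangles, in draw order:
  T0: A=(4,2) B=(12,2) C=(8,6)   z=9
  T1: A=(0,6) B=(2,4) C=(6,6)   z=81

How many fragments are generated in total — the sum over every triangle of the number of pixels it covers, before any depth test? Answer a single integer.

T0:
  2·area = 32
  edge (4, 2)→(12, 2): d=(8,0) top-left  bias=+0
  edge (12, 2)→(8, 6): d=(-4,4) right/bottom  bias=-1
  edge (8, 6)→(4, 2): d=(-4,-4) top-left  bias=+0
    (1,0)@(3, 1): e=[-8,40,0] → .  [on edge]
    (6,0)@(13, 1): e=[-8,0,40] → .  [on edge]
    (2,1)@(5, 3): e=[8,24,0] → X  [on edge]
    (3,1)@(7, 3): e=[8,16,8] → X
    (4,1)@(9, 3): e=[8,8,16] → X
    (5,1)@(11, 3): e=[8,0,24] → .  [on edge]
    (2,2)@(5, 5): e=[24,16,-8] → .
    (3,2)@(7, 5): e=[24,8,0] → X  [on edge]
    (4,2)@(9, 5): e=[24,0,8] → .  [on edge]
    (3,3)@(7, 7): e=[40,0,-8] → .  [on edge]
    (4,3)@(9, 7): e=[40,-8,0] → .  [on edge]
  covered (4 px):
    . . . . . . .
    . . X X X . .
    . . . X . . .
    . . . . . . .
T1:
  2·area = 12
  edge (0, 6)→(2, 4): d=(2,-2) top-left  bias=+0
  edge (2, 4)→(6, 6): d=(4,2) right/bottom  bias=-1
  edge (6, 6)→(0, 6): d=(-6,0) right/bottom  bias=-1
    (2,0)@(5, 1): e=[0,-18,30] → .  [on edge]
    (1,1)@(3, 3): e=[0,-6,18] → .  [on edge]
    (0,2)@(1, 5): e=[0,6,6] → X  [on edge]
    (1,2)@(3, 5): e=[4,2,6] → X
    (2,2)@(5, 5): e=[8,-2,6] → .
    (0,3)@(1, 7): e=[4,14,-6] → .
    (1,3)@(3, 7): e=[8,10,-6] → .
  covered (2 px):
    . . . . . . .
    . . . . . . .
    X X . . . . .
    . . . . . . .

Result: 6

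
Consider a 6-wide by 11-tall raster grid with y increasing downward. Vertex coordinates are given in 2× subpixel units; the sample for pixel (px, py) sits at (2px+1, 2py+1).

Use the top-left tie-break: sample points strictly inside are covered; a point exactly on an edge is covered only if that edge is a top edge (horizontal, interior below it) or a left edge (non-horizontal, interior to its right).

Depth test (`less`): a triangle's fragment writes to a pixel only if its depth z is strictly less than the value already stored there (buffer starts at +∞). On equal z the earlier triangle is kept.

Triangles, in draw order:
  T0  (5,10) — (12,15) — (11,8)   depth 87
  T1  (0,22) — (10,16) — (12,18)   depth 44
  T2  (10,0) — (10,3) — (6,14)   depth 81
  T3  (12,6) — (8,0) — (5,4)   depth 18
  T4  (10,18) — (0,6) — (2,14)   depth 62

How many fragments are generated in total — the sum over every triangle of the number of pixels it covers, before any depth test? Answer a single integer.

T0:
  2·area = 44  (B↔C swapped to make it positive)
  edge (5, 10)→(11, 8): d=(6,-2) top-left  bias=+0
  edge (11, 8)→(12, 15): d=(1,7) right/bottom  bias=-1
  edge (12, 15)→(5, 10): d=(-7,-5) top-left  bias=+0
    (4,4)@(9, 9): e=[2,15,27] → X
    (5,4)@(11, 9): e=[6,1,37] → X
    (3,5)@(7, 11): e=[10,31,3] → X
    (3,6)@(7, 13): e=[22,33,-11] → .
    (4,6)@(9, 13): e=[26,19,-1] → .
    (5,6)@(11, 13): e=[30,5,9] → X
    (5,7)@(11, 15): e=[42,7,-5] → .
  covered (6 px):
    . . . . . .
    . . . . . .
    . . . . . .
    . . . . . .
    . . . . X X
    . . . X X X
    . . . . . X
    . . . . . .
    . . . . . .
    . . . . . .
    . . . . . .
T1:
  2·area = 32
  edge (0, 22)→(10, 16): d=(10,-6) top-left  bias=+0
  edge (10, 16)→(12, 18): d=(2,2) right/bottom  bias=-1
  edge (12, 18)→(0, 22): d=(-12,4) right/bottom  bias=-1
    (0,3)@(1, 7): e=[-144,0,176] → .  [on edge]
    (1,4)@(3, 9): e=[-112,0,144] → .  [on edge]
    (2,5)@(5, 11): e=[-80,0,112] → .  [on edge]
    (3,6)@(7, 13): e=[-48,0,80] → .  [on edge]
    (4,7)@(9, 15): e=[-16,0,48] → .  [on edge]
    (4,8)@(9, 17): e=[4,4,24] → X
    (5,8)@(11, 17): e=[16,0,16] → .  [on edge]
    (2,9)@(5, 19): e=[0,16,16] → X  [on edge]
    (3,9)@(7, 19): e=[12,12,8] → X
    (4,9)@(9, 19): e=[24,8,0] → .  [on edge]
    (1,10)@(3, 21): e=[8,24,0] → .  [on edge]
    (2,10)@(5, 21): e=[20,20,-8] → .
  covered (3 px):
    . . . . . .
    . . . . . .
    . . . . . .
    . . . . . .
    . . . . . .
    . . . . . .
    . . . . . .
    . . . . . .
    . . . . X .
    . . X X . .
    . . . . . .
T2:
  2·area = 12
  edge (10, 0)→(10, 3): d=(0,3) right/bottom  bias=-1
  edge (10, 3)→(6, 14): d=(-4,11) right/bottom  bias=-1
  edge (6, 14)→(10, 0): d=(4,-14) top-left  bias=+0
    (4,2)@(9, 5): e=[3,3,6] → X
    (5,2)@(11, 5): e=[-3,-19,34] → .
    (4,3)@(9, 7): e=[3,-5,14] → .
    (3,5)@(7, 11): e=[9,1,2] → X
    (4,5)@(9, 11): e=[3,-21,30] → .
    (3,6)@(7, 13): e=[9,-7,10] → .
  covered (2 px):
    . . . . . .
    . . . . . .
    . . . . X .
    . . . . . .
    . . . . . .
    . . . X . .
    . . . . . .
    . . . . . .
    . . . . . .
    . . . . . .
    . . . . . .
T3:
  2·area = 34  (B↔C swapped to make it positive)
  edge (12, 6)→(5, 4): d=(-7,-2) top-left  bias=+0
  edge (5, 4)→(8, 0): d=(3,-4) top-left  bias=+0
  edge (8, 0)→(12, 6): d=(4,6) right/bottom  bias=-1
    (3,1)@(7, 3): e=[11,5,18] → X
    (4,1)@(9, 3): e=[15,13,6] → X
    (5,1)@(11, 3): e=[19,21,-6] → .
    (3,2)@(7, 5): e=[-3,11,26] → .
    (4,2)@(9, 5): e=[1,19,14] → X
    (5,2)@(11, 5): e=[5,27,2] → X
    (4,3)@(9, 7): e=[-13,25,22] → .
    (5,3)@(11, 7): e=[-9,33,10] → .
  covered (4 px):
    . . . . . .
    . . . X X .
    . . . . X X
    . . . . . .
    . . . . . .
    . . . . . .
    . . . . . .
    . . . . . .
    . . . . . .
    . . . . . .
    . . . . . .
T4:
  2·area = 56  (B↔C swapped to make it positive)
  edge (10, 18)→(2, 14): d=(-8,-4) top-left  bias=+0
  edge (2, 14)→(0, 6): d=(-2,-8) top-left  bias=+0
  edge (0, 6)→(10, 18): d=(10,12) right/bottom  bias=-1
    (0,4)@(1, 9): e=[36,2,18] → X
    (1,4)@(3, 9): e=[44,18,-6] → .
    (0,5)@(1, 11): e=[20,-2,38] → .
    (1,5)@(3, 11): e=[28,14,14] → X
    (2,5)@(5, 11): e=[36,30,-10] → .
    (1,6)@(3, 13): e=[12,10,34] → X
    (2,6)@(5, 13): e=[20,26,10] → X
    (3,6)@(7, 13): e=[28,42,-14] → .
    (1,7)@(3, 15): e=[-4,6,54] → .
    (2,7)@(5, 15): e=[4,22,30] → X
    (3,7)@(7, 15): e=[12,38,6] → X
    (4,7)@(9, 15): e=[20,54,-18] → .
  covered (7 px):
    . . . . . .
    . . . . . .
    . . . . . .
    . . . . . .
    X . . . . .
    . X . . . .
    . X X . . .
    . . X X . .
    . . . . X .
    . . . . . .
    . . . . . .

Answer: 22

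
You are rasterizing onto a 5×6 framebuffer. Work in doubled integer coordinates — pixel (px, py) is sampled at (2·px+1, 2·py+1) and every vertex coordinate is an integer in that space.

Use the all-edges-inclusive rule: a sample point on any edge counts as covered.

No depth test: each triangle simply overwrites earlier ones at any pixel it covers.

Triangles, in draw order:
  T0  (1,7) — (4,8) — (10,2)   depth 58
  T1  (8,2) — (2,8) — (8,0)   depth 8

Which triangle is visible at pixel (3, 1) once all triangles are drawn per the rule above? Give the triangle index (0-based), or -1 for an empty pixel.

T0:
  2·area = 24  (B↔C swapped to make it positive)
  edge (1, 7)→(10, 2): d=(9,-5) inclusive
  edge (10, 2)→(4, 8): d=(-6,6) inclusive
  edge (4, 8)→(1, 7): d=(-3,-1) inclusive
    (4,1)@(9, 3): e=[4,0,20] → X  [on edge]
    (2,2)@(5, 5): e=[2,12,10] → X
    (3,2)@(7, 5): e=[12,0,12] → X  [on edge]
    (4,2)@(9, 5): e=[22,-12,14] → .
    (0,3)@(1, 7): e=[0,24,0] → X  [on edge]
    (1,3)@(3, 7): e=[10,12,2] → X
    (2,3)@(5, 7): e=[20,0,4] → X  [on edge]
    (3,3)@(7, 7): e=[30,-12,6] → .
    (0,4)@(1, 9): e=[18,12,-6] → .
    (1,4)@(3, 9): e=[28,0,-4] → .  [on edge]
    (2,4)@(5, 9): e=[38,-12,-2] → .
    (3,4)@(7, 9): e=[48,-24,0] → .  [on edge]
    (0,5)@(1, 11): e=[36,0,-12] → .  [on edge]
  covered (6 px):
    . . . . .
    . . . . X
    . . X X .
    X X X . .
    . . . . .
    . . . . .
T1:
  2·area = 12
  edge (8, 2)→(2, 8): d=(-6,6) inclusive
  edge (2, 8)→(8, 0): d=(6,-8) inclusive
  edge (8, 0)→(8, 2): d=(0,2) inclusive
    (4,0)@(9, 1): e=[0,14,-2] → .  [on edge]
    (3,1)@(7, 3): e=[0,10,2] → X  [on edge]
    (4,1)@(9, 3): e=[-12,26,-2] → .
    (2,2)@(5, 5): e=[0,6,6] → X  [on edge]
    (3,2)@(7, 5): e=[-12,22,2] → .
    (1,3)@(3, 7): e=[0,2,10] → X  [on edge]
    (2,3)@(5, 7): e=[-12,18,6] → .
    (0,4)@(1, 9): e=[0,-2,14] → .  [on edge]
    (1,4)@(3, 9): e=[-12,14,10] → .
  covered (3 px):
    . . . . .
    . . . X .
    . . X . .
    . X . . .
    . . . . .
    . . . . .

Z-buffer (winner per pixel, '.' = empty):
  . . . . .
  . . . 1 0
  . . 1 0 .
  0 1 0 . .
  . . . . .
  . . . . .

Result: 1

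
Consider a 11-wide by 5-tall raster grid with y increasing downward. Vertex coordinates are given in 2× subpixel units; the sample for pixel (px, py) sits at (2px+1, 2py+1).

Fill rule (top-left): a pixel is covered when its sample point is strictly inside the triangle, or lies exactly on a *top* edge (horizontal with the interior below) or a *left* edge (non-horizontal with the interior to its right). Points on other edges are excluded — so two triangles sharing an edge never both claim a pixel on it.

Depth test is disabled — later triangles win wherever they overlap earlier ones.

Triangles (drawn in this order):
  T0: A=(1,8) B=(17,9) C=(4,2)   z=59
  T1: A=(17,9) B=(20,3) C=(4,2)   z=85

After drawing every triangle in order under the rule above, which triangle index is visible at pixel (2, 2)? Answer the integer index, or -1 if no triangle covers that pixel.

T0:
  2·area = 99  (B↔C swapped to make it positive)
  edge (1, 8)→(4, 2): d=(3,-6) top-left  bias=+0
  edge (4, 2)→(17, 9): d=(13,7) right/bottom  bias=-1
  edge (17, 9)→(1, 8): d=(-16,-1) top-left  bias=+0
    (2,1)@(5, 3): e=[9,6,84] → █
    (3,1)@(7, 3): e=[21,-8,86] → ·
    (1,2)@(3, 5): e=[3,46,50] → █
    (3,2)@(7, 5): e=[27,18,54] → █
    (4,2)@(9, 5): e=[39,4,56] → █
    (5,2)@(11, 5): e=[51,-10,58] → ·
    (1,3)@(3, 7): e=[9,72,18] → █
    (5,3)@(11, 7): e=[57,16,26] → █
    (6,3)@(13, 7): e=[69,2,28] → █
    (7,3)@(15, 7): e=[81,-12,30] → ·
    (1,4)@(3, 9): e=[15,98,-14] → ·
    (2,4)@(5, 9): e=[27,84,-12] → ·
    (8,4)@(17, 9): e=[99,0,0] → ·  [on edge]
  covered (11 px):
    · · · · · · · · · · ·
    · · █ · · · · · · · ·
    · █ █ █ █ · · · · · ·
    · █ █ █ █ █ █ · · · ·
    · · · · · · · · · · ·
T1:
  2·area = 99  (B↔C swapped to make it positive)
  edge (17, 9)→(4, 2): d=(-13,-7) top-left  bias=+0
  edge (4, 2)→(20, 3): d=(16,1) right/bottom  bias=-1
  edge (20, 3)→(17, 9): d=(-3,6) right/bottom  bias=-1
    (10,0)@(21, 1): e=[132,-33,0] → ·  [on edge]
    (3,1)@(7, 3): e=[8,13,78] → █
    (4,1)@(9, 3): e=[22,11,66] → █
    (5,1)@(11, 3): e=[36,9,54] → █
    (6,1)@(13, 3): e=[50,7,42] → █
    (7,1)@(15, 3): e=[64,5,30] → █
    (8,1)@(17, 3): e=[78,3,18] → █
    (9,1)@(19, 3): e=[92,1,6] → █
    (10,1)@(21, 3): e=[106,-1,-6] → ·
    (3,2)@(7, 5): e=[-18,45,72] → ·
    (4,2)@(9, 5): e=[-4,43,60] → ·
    (5,2)@(11, 5): e=[10,41,48] → █
    (9,2)@(19, 5): e=[66,33,0] → ·  [on edge]
    (8,4)@(17, 9): e=[0,99,0] → ·  [on edge]
  covered (13 px):
    · · · · · · · · · · ·
    · · · █ █ █ █ █ █ █ ·
    · · · · · █ █ █ █ · ·
    · · · · · · · █ █ · ·
    · · · · · · · · · · ·

Z-buffer (winner per pixel, '.' = empty):
  . . . . . . . . . . .
  . . 0 1 1 1 1 1 1 1 .
  . 0 0 0 0 1 1 1 1 . .
  . 0 0 0 0 0 0 1 1 . .
  . . . . . . . . . . .

Final: 0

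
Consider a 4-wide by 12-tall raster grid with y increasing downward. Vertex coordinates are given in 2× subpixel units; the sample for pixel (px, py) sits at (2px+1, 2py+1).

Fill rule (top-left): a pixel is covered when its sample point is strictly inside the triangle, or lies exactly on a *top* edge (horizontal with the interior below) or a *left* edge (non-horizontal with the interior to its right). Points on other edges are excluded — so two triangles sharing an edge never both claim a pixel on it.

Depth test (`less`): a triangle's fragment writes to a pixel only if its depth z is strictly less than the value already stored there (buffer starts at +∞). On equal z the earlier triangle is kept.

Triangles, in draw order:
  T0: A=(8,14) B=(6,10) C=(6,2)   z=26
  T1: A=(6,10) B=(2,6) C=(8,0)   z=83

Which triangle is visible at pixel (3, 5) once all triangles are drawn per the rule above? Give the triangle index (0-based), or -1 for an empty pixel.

T0:
  2·area = 16
  edge (8, 14)→(6, 10): d=(-2,-4) top-left  bias=+0
  edge (6, 10)→(6, 2): d=(0,-8) top-left  bias=+0
  edge (6, 2)→(8, 14): d=(2,12) right/bottom  bias=-1
    (3,4)@(7, 9): e=[6,8,2] → #
    (3,5)@(7, 11): e=[2,8,6] → #
    (3,6)@(7, 13): e=[-2,8,10] → ·
  covered (2 px):
    · · · ·
    · · · ·
    · · · ·
    · · · ·
    · · · #
    · · · #
    · · · ·
    · · · ·
    · · · ·
    · · · ·
    · · · ·
    · · · ·
T1:
  2·area = 48
  edge (6, 10)→(2, 6): d=(-4,-4) top-left  bias=+0
  edge (2, 6)→(8, 0): d=(6,-6) top-left  bias=+0
  edge (8, 0)→(6, 10): d=(-2,10) right/bottom  bias=-1
    (3,0)@(7, 1): e=[40,0,8] → #  [on edge]
    (2,1)@(5, 3): e=[24,0,24] → #  [on edge]
    (0,2)@(1, 5): e=[0,-12,60] → ·  [on edge]
    (1,2)@(3, 5): e=[8,0,40] → #  [on edge]
    (3,2)@(7, 5): e=[24,24,0] → ·  [on edge]
    (0,3)@(1, 7): e=[-8,0,56] → ·  [on edge]
    (1,3)@(3, 7): e=[0,12,36] → #  [on edge]
    (3,3)@(7, 7): e=[16,36,-4] → ·
    (1,4)@(3, 9): e=[-8,24,32] → ·
    (2,4)@(5, 9): e=[0,36,12] → #  [on edge]
    (3,4)@(7, 9): e=[8,48,-8] → ·
    (2,5)@(5, 11): e=[-8,48,8] → ·
    (3,5)@(7, 11): e=[0,60,-12] → ·  [on edge]
    (2,7)@(5, 15): e=[-24,72,0] → ·  [on edge]
  covered (8 px):
    · · · #
    · · # #
    · # # ·
    · # # ·
    · · # ·
    · · · ·
    · · · ·
    · · · ·
    · · · ·
    · · · ·
    · · · ·
    · · · ·

Z-buffer (winner per pixel, '.' = empty):
  . . . 1
  . . 1 1
  . 1 1 .
  . 1 1 .
  . . 1 0
  . . . 0
  . . . .
  . . . .
  . . . .
  . . . .
  . . . .
  . . . .

Result: 0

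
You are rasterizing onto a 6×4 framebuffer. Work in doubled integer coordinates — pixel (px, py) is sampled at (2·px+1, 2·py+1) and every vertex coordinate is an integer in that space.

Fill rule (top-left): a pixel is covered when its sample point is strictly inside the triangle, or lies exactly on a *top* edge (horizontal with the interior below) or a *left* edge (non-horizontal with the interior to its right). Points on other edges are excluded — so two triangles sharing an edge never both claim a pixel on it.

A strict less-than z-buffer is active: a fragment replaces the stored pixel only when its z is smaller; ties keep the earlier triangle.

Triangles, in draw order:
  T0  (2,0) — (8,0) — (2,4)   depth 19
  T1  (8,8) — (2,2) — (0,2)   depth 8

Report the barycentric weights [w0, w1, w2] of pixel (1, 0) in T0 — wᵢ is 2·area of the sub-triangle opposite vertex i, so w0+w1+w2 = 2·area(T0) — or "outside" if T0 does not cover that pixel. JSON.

T0:
  2·area = 24
  edge (2, 0)→(8, 0): d=(6,0) top-left  bias=+0
  edge (8, 0)→(2, 4): d=(-6,4) right/bottom  bias=-1
  edge (2, 4)→(2, 0): d=(0,-4) top-left  bias=+0
    (1,0)@(3, 1): e=[6,14,4] → █
    (2,0)@(5, 1): e=[6,6,12] → █
    (3,0)@(7, 1): e=[6,-2,20] → ·
    (1,1)@(3, 3): e=[18,2,4] → █
    (2,1)@(5, 3): e=[18,-6,12] → ·
    (1,2)@(3, 5): e=[30,-10,4] → ·
  covered (3 px):
    · █ █ · · ·
    · █ · · · ·
    · · · · · ·
    · · · · · ·
T1:
  2·area = 12  (B↔C swapped to make it positive)
  edge (8, 8)→(0, 2): d=(-8,-6) top-left  bias=+0
  edge (0, 2)→(2, 2): d=(2,0) top-left  bias=+0
  edge (2, 2)→(8, 8): d=(6,6) right/bottom  bias=-1
    (0,0)@(1, 1): e=[14,-2,0] → ·  [on edge]
    (1,1)@(3, 3): e=[10,2,0] → ·  [on edge]
    (2,2)@(5, 5): e=[6,6,0] → ·  [on edge]
    (3,3)@(7, 7): e=[2,10,0] → ·  [on edge]
  covered (0 px):
    · · · · · ·
    · · · · · ·
    · · · · · ·
    · · · · · ·

Final: [14,4,6]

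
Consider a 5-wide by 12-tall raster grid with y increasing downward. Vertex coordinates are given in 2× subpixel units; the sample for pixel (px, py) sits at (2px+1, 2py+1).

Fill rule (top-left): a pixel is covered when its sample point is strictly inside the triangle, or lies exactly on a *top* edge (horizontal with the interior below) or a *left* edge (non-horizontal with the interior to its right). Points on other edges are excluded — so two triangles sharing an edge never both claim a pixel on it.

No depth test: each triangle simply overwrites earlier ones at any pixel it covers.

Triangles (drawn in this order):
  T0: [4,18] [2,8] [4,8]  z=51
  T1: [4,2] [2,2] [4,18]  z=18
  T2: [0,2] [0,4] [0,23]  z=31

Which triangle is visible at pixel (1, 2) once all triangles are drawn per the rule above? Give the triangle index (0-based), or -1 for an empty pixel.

T0:
  2·area = 20
  edge (4, 18)→(2, 8): d=(-2,-10) top-left  bias=+0
  edge (2, 8)→(4, 8): d=(2,0) top-left  bias=+0
  edge (4, 8)→(4, 18): d=(0,10) right/bottom  bias=-1
    (0,1)@(1, 3): e=[0,-10,30] → ·  [on edge]
    (1,4)@(3, 9): e=[8,2,10] → █
    (2,4)@(5, 9): e=[28,2,-10] → ·
    (1,5)@(3, 11): e=[4,6,10] → █
    (2,5)@(5, 11): e=[24,6,-10] → ·
    (1,6)@(3, 13): e=[0,10,10] → █  [on edge]
    (2,6)@(5, 13): e=[20,10,-10] → ·
    (1,7)@(3, 15): e=[-4,14,10] → ·
    (2,11)@(5, 23): e=[0,30,-10] → ·  [on edge]
  covered (3 px):
    · · · · ·
    · · · · ·
    · · · · ·
    · · · · ·
    · █ · · ·
    · █ · · ·
    · █ · · ·
    · · · · ·
    · · · · ·
    · · · · ·
    · · · · ·
    · · · · ·
T1:
  2·area = 32  (B↔C swapped to make it positive)
  edge (4, 2)→(4, 18): d=(0,16) right/bottom  bias=-1
  edge (4, 18)→(2, 2): d=(-2,-16) top-left  bias=+0
  edge (2, 2)→(4, 2): d=(2,0) top-left  bias=+0
    (1,1)@(3, 3): e=[16,14,2] → █
    (2,1)@(5, 3): e=[-16,46,2] → ·
    (1,2)@(3, 5): e=[16,10,6] → █
    (2,2)@(5, 5): e=[-16,42,6] → ·
    (1,3)@(3, 7): e=[16,6,10] → █
    (2,3)@(5, 7): e=[-16,38,10] → ·
    (1,4)@(3, 9): e=[16,2,14] → █
    (2,4)@(5, 9): e=[-16,34,14] → ·
    (1,5)@(3, 11): e=[16,-2,18] → ·
  covered (4 px):
    · · · · ·
    · █ · · ·
    · █ · · ·
    · █ · · ·
    · █ · · ·
    · · · · ·
    · · · · ·
    · · · · ·
    · · · · ·
    · · · · ·
    · · · · ·
    · · · · ·
T2:
  degenerate (2·area = 0) — covers nothing

Z-buffer (winner per pixel, '.' = empty):
  . . . . .
  . 1 . . .
  . 1 . . .
  . 1 . . .
  . 1 . . .
  . 0 . . .
  . 0 . . .
  . . . . .
  . . . . .
  . . . . .
  . . . . .
  . . . . .

Final: 1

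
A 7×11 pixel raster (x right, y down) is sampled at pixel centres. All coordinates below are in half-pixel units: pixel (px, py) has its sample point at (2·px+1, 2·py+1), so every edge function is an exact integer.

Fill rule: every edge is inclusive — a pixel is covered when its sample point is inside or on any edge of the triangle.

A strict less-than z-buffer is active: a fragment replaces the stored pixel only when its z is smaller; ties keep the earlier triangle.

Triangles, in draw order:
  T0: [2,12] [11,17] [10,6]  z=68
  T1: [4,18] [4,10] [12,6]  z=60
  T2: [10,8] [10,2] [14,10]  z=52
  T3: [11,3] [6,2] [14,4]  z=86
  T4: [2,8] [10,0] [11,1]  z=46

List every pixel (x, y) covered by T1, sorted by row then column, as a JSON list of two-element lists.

T0:
  2·area = 94  (B↔C swapped to make it positive)
  edge (2, 12)→(10, 6): d=(8,-6) inclusive
  edge (10, 6)→(11, 17): d=(1,11) inclusive
  edge (11, 17)→(2, 12): d=(-9,-5) inclusive
    (4,3)@(9, 7): e=[2,12,80] → #
    (5,3)@(11, 7): e=[14,-10,90] → ·
    (3,4)@(7, 9): e=[6,36,52] → #
    (5,4)@(11, 9): e=[30,-8,72] → ·
    (2,5)@(5, 11): e=[10,60,24] → #
    (5,5)@(11, 11): e=[46,-6,54] → ·
    (2,6)@(5, 13): e=[26,62,6] → #
    (5,6)@(11, 13): e=[62,-4,36] → ·
    (2,7)@(5, 15): e=[42,64,-12] → ·
    (3,7)@(7, 15): e=[54,42,-2] → ·
    (4,7)@(9, 15): e=[66,20,8] → #
    (5,7)@(11, 15): e=[78,-2,18] → ·
    (5,8)@(11, 17): e=[94,0,0] → #  [on edge]
  covered (11 px):
    · · · · · · ·
    · · · · · · ·
    · · · · · · ·
    · · · · # · ·
    · · · # # · ·
    · · # # # · ·
    · · # # # · ·
    · · · · # · ·
    · · · · · # ·
    · · · · · · ·
    · · · · · · ·
T1:
  2·area = 64
  edge (4, 18)→(4, 10): d=(0,-8) inclusive
  edge (4, 10)→(12, 6): d=(8,-4) inclusive
  edge (12, 6)→(4, 18): d=(-8,12) inclusive
    (5,3)@(11, 7): e=[56,4,4] → #
    (6,3)@(13, 7): e=[72,12,-20] → ·
    (3,4)@(7, 9): e=[24,4,36] → #
    (4,4)@(9, 9): e=[40,12,12] → #
    (5,4)@(11, 9): e=[56,20,-12] → ·
    (2,5)@(5, 11): e=[8,12,44] → #
    (4,5)@(9, 11): e=[40,28,-4] → ·
    (2,6)@(5, 13): e=[8,28,28] → #
    (4,6)@(9, 13): e=[40,44,-20] → ·
    (2,7)@(5, 15): e=[8,44,12] → #
    (3,7)@(7, 15): e=[24,52,-12] → ·
    (2,8)@(5, 17): e=[8,60,-4] → ·
  covered (8 px):
    · · · · · · ·
    · · · · · · ·
    · · · · · · ·
    · · · · · # ·
    · · · # # · ·
    · · # # · · ·
    · · # # · · ·
    · · # · · · ·
    · · · · · · ·
    · · · · · · ·
    · · · · · · ·
T2:
  2·area = 24
  edge (10, 8)→(10, 2): d=(0,-6) inclusive
  edge (10, 2)→(14, 10): d=(4,8) inclusive
  edge (14, 10)→(10, 8): d=(-4,-2) inclusive
    (5,2)@(11, 5): e=[6,4,14] → #
    (6,2)@(13, 5): e=[18,-12,18] → ·
    (5,3)@(11, 7): e=[6,12,6] → #
    (6,3)@(13, 7): e=[18,-4,10] → ·
    (5,4)@(11, 9): e=[6,20,-2] → ·
    (6,4)@(13, 9): e=[18,4,2] → #
    (6,5)@(13, 11): e=[18,12,-6] → ·
  covered (3 px):
    · · · · · · ·
    · · · · · · ·
    · · · · · # ·
    · · · · · # ·
    · · · · · · #
    · · · · · · ·
    · · · · · · ·
    · · · · · · ·
    · · · · · · ·
    · · · · · · ·
    · · · · · · ·
T3:
  2·area = 2  (B↔C swapped to make it positive)
  edge (11, 3)→(14, 4): d=(3,1) inclusive
  edge (14, 4)→(6, 2): d=(-8,-2) inclusive
  edge (6, 2)→(11, 3): d=(5,1) inclusive
    (0,0)@(1, 1): e=[4,-2,0] → ·  [on edge]
    (2,0)@(5, 1): e=[0,6,-4] → ·  [on edge]
    (5,1)@(11, 3): e=[0,2,0] → #  [on edge]
    (6,1)@(13, 3): e=[-2,6,-2] → ·
    (5,2)@(11, 5): e=[6,-14,10] → ·
  covered (1 px):
    · · · · · · ·
    · · · · · # ·
    · · · · · · ·
    · · · · · · ·
    · · · · · · ·
    · · · · · · ·
    · · · · · · ·
    · · · · · · ·
    · · · · · · ·
    · · · · · · ·
    · · · · · · ·
T4:
  2·area = 16
  edge (2, 8)→(10, 0): d=(8,-8) inclusive
  edge (10, 0)→(11, 1): d=(1,1) inclusive
  edge (11, 1)→(2, 8): d=(-9,7) inclusive
    (4,0)@(9, 1): e=[0,2,14] → #  [on edge]
    (5,0)@(11, 1): e=[16,0,0] → #  [on edge]
    (6,0)@(13, 1): e=[32,-2,-14] → ·
    (3,1)@(7, 3): e=[0,6,10] → #  [on edge]
    (4,1)@(9, 3): e=[16,4,-4] → ·
    (5,1)@(11, 3): e=[32,2,-18] → ·
    (6,1)@(13, 3): e=[48,0,-32] → ·  [on edge]
    (2,2)@(5, 5): e=[0,10,6] → #  [on edge]
    (3,2)@(7, 5): e=[16,8,-8] → ·
    (1,3)@(3, 7): e=[0,14,2] → #  [on edge]
    (2,3)@(5, 7): e=[16,12,-12] → ·
    (0,4)@(1, 9): e=[0,18,-2] → ·  [on edge]
  covered (5 px):
    · · · · # # ·
    · · · # · · ·
    · · # · · · ·
    · # · · · · ·
    · · · · · · ·
    · · · · · · ·
    · · · · · · ·
    · · · · · · ·
    · · · · · · ·
    · · · · · · ·
    · · · · · · ·

Result: [[5,3],[3,4],[4,4],[2,5],[3,5],[2,6],[3,6],[2,7]]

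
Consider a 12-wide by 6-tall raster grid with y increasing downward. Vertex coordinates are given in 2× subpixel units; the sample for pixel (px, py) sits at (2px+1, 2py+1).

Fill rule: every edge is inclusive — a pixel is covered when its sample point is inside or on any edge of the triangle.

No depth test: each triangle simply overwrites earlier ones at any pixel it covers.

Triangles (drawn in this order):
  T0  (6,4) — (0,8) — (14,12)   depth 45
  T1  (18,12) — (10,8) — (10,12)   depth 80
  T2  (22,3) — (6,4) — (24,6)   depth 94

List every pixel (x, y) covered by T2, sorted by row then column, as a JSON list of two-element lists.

T0:
  2·area = 80  (B↔C swapped to make it positive)
  edge (6, 4)→(14, 12): d=(8,8) inclusive
  edge (14, 12)→(0, 8): d=(-14,-4) inclusive
  edge (0, 8)→(6, 4): d=(6,-4) inclusive
    (1,0)@(3, 1): e=[0,110,-30] → ·  [on edge]
    (2,1)@(5, 3): e=[0,90,-10] → ·  [on edge]
    (2,2)@(5, 5): e=[16,62,2] → #
    (3,2)@(7, 5): e=[0,70,10] → #  [on edge]
    (4,2)@(9, 5): e=[-16,78,18] → ·
    (1,3)@(3, 7): e=[48,26,6] → #
    (4,3)@(9, 7): e=[0,50,30] → #  [on edge]
    (5,3)@(11, 7): e=[-16,58,38] → ·
    (1,4)@(3, 9): e=[64,-2,18] → ·
    (2,4)@(5, 9): e=[48,6,26] → #
    (5,4)@(11, 9): e=[0,30,50] → #  [on edge]
    (6,4)@(13, 9): e=[-16,38,58] → ·
    (6,5)@(13, 11): e=[0,10,70] → #  [on edge]
  covered (12 px):
    · · · · · · · · · · · ·
    · · · · · · · · · · · ·
    · · # # · · · · · · · ·
    · # # # # · · · · · · ·
    · · # # # # · · · · · ·
    · · · · · # # · · · · ·
T1:
  2·area = 32  (B↔C swapped to make it positive)
  edge (18, 12)→(10, 12): d=(-8,0) inclusive
  edge (10, 12)→(10, 8): d=(0,-4) inclusive
  edge (10, 8)→(18, 12): d=(8,4) inclusive
    (5,4)@(11, 9): e=[24,4,4] → #
    (6,4)@(13, 9): e=[24,12,-4] → ·
    (5,5)@(11, 11): e=[8,4,20] → #
    (6,5)@(13, 11): e=[8,12,12] → #
    (7,5)@(15, 11): e=[8,20,4] → #
    (8,5)@(17, 11): e=[8,28,-4] → ·
  covered (4 px):
    · · · · · · · · · · · ·
    · · · · · · · · · · · ·
    · · · · · · · · · · · ·
    · · · · · · · · · · · ·
    · · · · · # · · · · · ·
    · · · · · # # # · · · ·
T2:
  2·area = 50  (B↔C swapped to make it positive)
  edge (22, 3)→(24, 6): d=(2,3) inclusive
  edge (24, 6)→(6, 4): d=(-18,-2) inclusive
  edge (6, 4)→(22, 3): d=(16,-1) inclusive
    (7,2)@(15, 5): e=[25,0,25] → #  [on edge]
    (8,2)@(17, 5): e=[19,4,27] → #
    (9,2)@(19, 5): e=[13,8,29] → #
    (10,2)@(21, 5): e=[7,12,31] → #
    (11,2)@(23, 5): e=[1,16,33] → #
    (7,3)@(15, 7): e=[29,-36,57] → ·
    (8,3)@(17, 7): e=[23,-32,59] → ·
    (9,3)@(19, 7): e=[17,-28,61] → ·
    (10,3)@(21, 7): e=[11,-24,63] → ·
    (11,3)@(23, 7): e=[5,-20,65] → ·
  covered (5 px):
    · · · · · · · · · · · ·
    · · · · · · · · · · · ·
    · · · · · · · # # # # #
    · · · · · · · · · · · ·
    · · · · · · · · · · · ·
    · · · · · · · · · · · ·

Result: [[7,2],[8,2],[9,2],[10,2],[11,2]]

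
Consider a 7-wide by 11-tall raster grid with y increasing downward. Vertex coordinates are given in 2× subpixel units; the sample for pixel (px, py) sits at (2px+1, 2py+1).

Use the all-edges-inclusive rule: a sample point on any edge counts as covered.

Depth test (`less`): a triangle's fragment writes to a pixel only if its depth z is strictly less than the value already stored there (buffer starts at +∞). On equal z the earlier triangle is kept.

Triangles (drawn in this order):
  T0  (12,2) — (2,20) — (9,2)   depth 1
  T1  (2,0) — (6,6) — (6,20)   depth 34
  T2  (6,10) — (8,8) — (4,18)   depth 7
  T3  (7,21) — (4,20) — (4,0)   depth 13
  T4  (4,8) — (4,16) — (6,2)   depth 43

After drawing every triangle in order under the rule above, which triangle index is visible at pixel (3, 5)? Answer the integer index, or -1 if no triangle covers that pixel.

T0:
  2·area = 54
  edge (12, 2)→(2, 20): d=(-10,18) inclusive
  edge (2, 20)→(9, 2): d=(7,-18) inclusive
  edge (9, 2)→(12, 2): d=(3,0) inclusive
    (4,1)@(9, 3): e=[44,7,3] → X
    (5,1)@(11, 3): e=[8,43,3] → X
    (6,1)@(13, 3): e=[-28,79,3] → .
    (4,2)@(9, 5): e=[24,21,9] → X
    (5,2)@(11, 5): e=[-12,57,9] → .
    (4,3)@(9, 7): e=[4,35,15] → X
    (5,3)@(11, 7): e=[-32,71,15] → .
    (3,4)@(7, 9): e=[20,13,21] → X
    (4,4)@(9, 9): e=[-16,49,21] → .
    (3,5)@(7, 11): e=[0,27,27] → X  [on edge]
    (4,5)@(9, 11): e=[-36,63,27] → .
    (2,6)@(5, 13): e=[16,5,33] → X
  covered (7 px):
    . . . . . . .
    . . . . X X .
    . . . . X . .
    . . . . X . .
    . . . X . . .
    . . . X . . .
    . . X . . . .
    . . . . . . .
    . . . . . . .
    . . . . . . .
    . . . . . . .
T1:
  2·area = 56
  edge (2, 0)→(6, 6): d=(4,6) inclusive
  edge (6, 6)→(6, 20): d=(0,14) inclusive
  edge (6, 20)→(2, 0): d=(-4,-20) inclusive
    (1,1)@(3, 3): e=[6,42,8] → X
    (2,1)@(5, 3): e=[-6,14,48] → .
    (1,2)@(3, 5): e=[14,42,0] → X  [on edge]
    (2,2)@(5, 5): e=[2,14,40] → X
    (3,2)@(7, 5): e=[-10,-14,80] → .
    (1,3)@(3, 7): e=[22,42,-8] → .
    (2,3)@(5, 7): e=[10,14,32] → X
    (3,3)@(7, 7): e=[-2,-14,72] → .
    (2,4)@(5, 9): e=[18,14,24] → X
    (3,4)@(7, 9): e=[6,-14,64] → .
    (2,5)@(5, 11): e=[26,14,16] → X
    (3,5)@(7, 11): e=[14,-14,56] → .
    (2,7)@(5, 15): e=[42,14,0] → X  [on edge]
  covered (8 px):
    . . . . . . .
    . X . . . . .
    . X X . . . .
    . . X . . . .
    . . X . . . .
    . . X . . . .
    . . X . . . .
    . . X . . . .
    . . . . . . .
    . . . . . . .
    . . . . . . .
T2:
  2·area = 12
  edge (6, 10)→(8, 8): d=(2,-2) inclusive
  edge (8, 8)→(4, 18): d=(-4,10) inclusive
  edge (4, 18)→(6, 10): d=(2,-8) inclusive
    (6,1)@(13, 3): e=[0,-30,42] → .  [on edge]
    (5,2)@(11, 5): e=[0,-18,30] → .  [on edge]
    (4,3)@(9, 7): e=[0,-6,18] → .  [on edge]
    (3,4)@(7, 9): e=[0,6,6] → X  [on edge]
    (4,4)@(9, 9): e=[4,-14,22] → .
    (2,5)@(5, 11): e=[0,18,-6] → .  [on edge]
    (3,5)@(7, 11): e=[4,-2,10] → .
    (1,6)@(3, 13): e=[0,30,-18] → .  [on edge]
    (0,7)@(1, 15): e=[0,42,-30] → .  [on edge]
    (2,7)@(5, 15): e=[8,2,2] → X
    (3,7)@(7, 15): e=[12,-18,18] → .
    (2,8)@(5, 17): e=[12,-6,6] → .
  covered (2 px):
    . . . . . . .
    . . . . . . .
    . . . . . . .
    . . . . . . .
    . . . X . . .
    . . . . . . .
    . . . . . . .
    . . X . . . .
    . . . . . . .
    . . . . . . .
    . . . . . . .
T3:
  2·area = 60
  edge (7, 21)→(4, 20): d=(-3,-1) inclusive
  edge (4, 20)→(4, 0): d=(0,-20) inclusive
  edge (4, 0)→(7, 21): d=(3,21) inclusive
    (2,3)@(5, 7): e=[40,20,0] → X  [on edge]
    (3,3)@(7, 7): e=[42,60,-42] → .
    (2,4)@(5, 9): e=[34,20,6] → X
    (3,4)@(7, 9): e=[36,60,-36] → .
    (2,5)@(5, 11): e=[28,20,12] → X
    (3,5)@(7, 11): e=[30,60,-30] → .
    (2,6)@(5, 13): e=[22,20,18] → X
    (3,6)@(7, 13): e=[24,60,-24] → .
    (2,7)@(5, 15): e=[16,20,24] → X
    (3,7)@(7, 15): e=[18,60,-18] → .
    (2,8)@(5, 17): e=[10,20,30] → X
    (3,8)@(7, 17): e=[12,60,-12] → .
    (0,9)@(1, 19): e=[0,-60,120] → .  [on edge]
    (3,10)@(7, 21): e=[0,60,0] → X  [on edge]
  covered (8 px):
    . . . . . . .
    . . . . . . .
    . . . . . . .
    . . X . . . .
    . . X . . . .
    . . X . . . .
    . . X . . . .
    . . X . . . .
    . . X . . . .
    . . X . . . .
    . . . X . . .
T4:
  2·area = 16  (B↔C swapped to make it positive)
  edge (4, 8)→(6, 2): d=(2,-6) inclusive
  edge (6, 2)→(4, 16): d=(-2,14) inclusive
  edge (4, 16)→(4, 8): d=(0,-8) inclusive
    (2,2)@(5, 5): e=[0,8,8] → X  [on edge]
    (3,2)@(7, 5): e=[12,-20,24] → .
    (2,3)@(5, 7): e=[4,4,8] → X
    (3,3)@(7, 7): e=[16,-24,24] → .
    (2,4)@(5, 9): e=[8,0,8] → X  [on edge]
    (3,4)@(7, 9): e=[20,-28,24] → .
    (1,5)@(3, 11): e=[0,24,-8] → .  [on edge]
    (2,5)@(5, 11): e=[12,-4,8] → .
    (0,8)@(1, 17): e=[0,40,-24] → .  [on edge]
  covered (3 px):
    . . . . . . .
    . . . . . . .
    . . X . . . .
    . . X . . . .
    . . X . . . .
    . . . . . . .
    . . . . . . .
    . . . . . . .
    . . . . . . .
    . . . . . . .
    . . . . . . .

Z-buffer (winner per pixel, '.' = empty):
  . . . . . . .
  . 1 . . 0 0 .
  . 1 1 . 0 . .
  . . 3 . 0 . .
  . . 3 0 . . .
  . . 3 0 . . .
  . . 0 . . . .
  . . 2 . . . .
  . . 3 . . . .
  . . 3 . . . .
  . . . 3 . . .

Answer: 0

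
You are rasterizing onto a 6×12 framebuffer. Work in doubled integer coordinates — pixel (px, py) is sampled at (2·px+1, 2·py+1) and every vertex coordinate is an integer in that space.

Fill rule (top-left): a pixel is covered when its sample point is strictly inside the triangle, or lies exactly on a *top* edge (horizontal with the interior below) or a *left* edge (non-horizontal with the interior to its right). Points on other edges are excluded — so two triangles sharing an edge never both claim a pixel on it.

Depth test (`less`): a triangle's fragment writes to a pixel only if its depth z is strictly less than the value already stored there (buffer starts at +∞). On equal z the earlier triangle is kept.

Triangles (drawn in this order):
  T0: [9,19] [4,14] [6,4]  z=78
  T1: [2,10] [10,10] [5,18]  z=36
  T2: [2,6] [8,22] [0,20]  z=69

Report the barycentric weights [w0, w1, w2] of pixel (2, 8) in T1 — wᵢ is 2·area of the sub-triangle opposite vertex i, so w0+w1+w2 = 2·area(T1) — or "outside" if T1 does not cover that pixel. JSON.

T0:
  2·area = 60
  edge (9, 19)→(4, 14): d=(-5,-5) top-left  bias=+0
  edge (4, 14)→(6, 4): d=(2,-10) top-left  bias=+0
  edge (6, 4)→(9, 19): d=(3,15) right/bottom  bias=-1
    (2,4)@(5, 9): e=[30,0,30] → X  [on edge]
    (3,4)@(7, 9): e=[40,20,0] → .  [on edge]
    (0,5)@(1, 11): e=[0,-36,96] → .  [on edge]
    (2,5)@(5, 11): e=[20,4,36] → X
    (3,5)@(7, 11): e=[30,24,6] → X
    (4,5)@(9, 11): e=[40,44,-24] → .
    (1,6)@(3, 13): e=[0,-12,72] → .  [on edge]
    (2,6)@(5, 13): e=[10,8,42] → X
    (4,6)@(9, 13): e=[30,48,-18] → .
    (2,7)@(5, 15): e=[0,12,48] → X  [on edge]
    (4,7)@(9, 15): e=[20,52,-12] → .
    (2,8)@(5, 17): e=[-10,16,54] → .
    (3,8)@(7, 17): e=[0,36,24] → X  [on edge]
    (1,9)@(3, 19): e=[-30,0,90] → .  [on edge]
    (4,9)@(9, 19): e=[0,60,0] → .  [on edge]
    (5,10)@(11, 21): e=[0,84,-24] → .  [on edge]
  covered (8 px):
    . . . . . .
    . . . . . .
    . . . . . .
    . . . . . .
    . . X . . .
    . . X X . .
    . . X X . .
    . . X X . .
    . . . X . .
    . . . . . .
    . . . . . .
    . . . . . .
T1:
  2·area = 64
  edge (2, 10)→(10, 10): d=(8,0) top-left  bias=+0
  edge (10, 10)→(5, 18): d=(-5,8) right/bottom  bias=-1
  edge (5, 18)→(2, 10): d=(-3,-8) top-left  bias=+0
    (1,5)@(3, 11): e=[8,51,5] → X
    (2,5)@(5, 11): e=[8,35,21] → X
    (3,5)@(7, 11): e=[8,19,37] → X
    (4,5)@(9, 11): e=[8,3,53] → X
    (5,5)@(11, 11): e=[8,-13,69] → .
    (1,6)@(3, 13): e=[24,41,-1] → .
    (2,6)@(5, 13): e=[24,25,15] → X
    (4,6)@(9, 13): e=[24,-7,47] → .
    (2,7)@(5, 15): e=[40,15,9] → X
    (3,7)@(7, 15): e=[40,-1,25] → .
    (2,8)@(5, 17): e=[56,5,3] → X
    (3,8)@(7, 17): e=[56,-11,19] → .
  covered (8 px):
    . . . . . .
    . . . . . .
    . . . . . .
    . . . . . .
    . . . . . .
    . X X X X .
    . . X X . .
    . . X . . .
    . . X . . .
    . . . . . .
    . . . . . .
    . . . . . .
T2:
  2·area = 116
  edge (2, 6)→(8, 22): d=(6,16) right/bottom  bias=-1
  edge (8, 22)→(0, 20): d=(-8,-2) top-left  bias=+0
  edge (0, 20)→(2, 6): d=(2,-14) top-left  bias=+0
    (1,4)@(3, 9): e=[2,94,20] → X
    (2,4)@(5, 9): e=[-30,98,48] → .
    (1,5)@(3, 11): e=[14,78,24] → X
    (2,5)@(5, 11): e=[-18,82,52] → .
    (0,6)@(1, 13): e=[58,58,0] → X  [on edge]
    (2,6)@(5, 13): e=[-6,66,56] → .
    (0,7)@(1, 15): e=[70,42,4] → X
    (2,7)@(5, 15): e=[6,50,60] → X
    (3,7)@(7, 15): e=[-26,54,88] → .
    (0,8)@(1, 17): e=[82,26,8] → X
    (3,8)@(7, 17): e=[-14,38,92] → .
    (0,9)@(1, 19): e=[94,10,12] → X
  covered (15 px):
    . . . . . .
    . . . . . .
    . . . . . .
    . . . . . .
    . X . . . .
    . X . . . .
    X X . . . .
    X X X . . .
    X X X . . .
    X X X . . .
    . . X X . .
    . . . . . .

Answer: [5,3,56]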